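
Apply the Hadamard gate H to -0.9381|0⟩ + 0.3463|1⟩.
-0.4185|0⟩ - 0.9082|1⟩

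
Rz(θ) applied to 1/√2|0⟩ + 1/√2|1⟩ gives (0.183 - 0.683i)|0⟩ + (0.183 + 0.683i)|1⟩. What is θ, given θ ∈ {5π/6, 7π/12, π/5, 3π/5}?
5π/6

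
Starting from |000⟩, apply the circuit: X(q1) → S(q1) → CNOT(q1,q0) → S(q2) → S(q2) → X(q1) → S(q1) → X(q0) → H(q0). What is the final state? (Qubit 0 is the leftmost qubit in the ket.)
(1/√2)i|000⟩ + (1/√2)i|100⟩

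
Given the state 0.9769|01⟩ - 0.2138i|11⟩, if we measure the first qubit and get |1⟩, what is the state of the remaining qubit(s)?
-i|1⟩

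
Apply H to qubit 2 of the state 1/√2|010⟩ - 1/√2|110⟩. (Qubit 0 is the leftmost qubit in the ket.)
1/2|010⟩ + 1/2|011⟩ - 1/2|110⟩ - 1/2|111⟩

H on qubit 2 mixes each pair of kets that differ only in qubit 2: amplitudes (a, b) of (|…0…⟩, |…1…⟩) become ((a + b)/√2, (a − b)/√2). Kets absent from the input have amplitude 0.
(|010⟩, |011⟩): (a, b) = (1/√2, 0) → (1/2, 1/2)
(|110⟩, |111⟩): (a, b) = (-1/√2, 0) → (-1/2, -1/2)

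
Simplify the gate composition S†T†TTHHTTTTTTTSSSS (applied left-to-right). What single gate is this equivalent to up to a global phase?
S†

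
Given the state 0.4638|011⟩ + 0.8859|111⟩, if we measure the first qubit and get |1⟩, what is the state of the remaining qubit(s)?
|11⟩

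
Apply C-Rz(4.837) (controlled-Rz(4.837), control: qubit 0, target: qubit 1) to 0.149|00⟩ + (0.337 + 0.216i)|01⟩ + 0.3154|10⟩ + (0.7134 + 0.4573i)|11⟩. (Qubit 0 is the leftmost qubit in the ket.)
0.149|00⟩ + (0.337 + 0.216i)|01⟩ + (-0.2365 - 0.2087i)|10⟩ + (-0.8375 + 0.1292i)|11⟩

C-Rz(4.837) leaves the control-|0⟩ kets |00⟩, |01⟩ unchanged and applies Rz(4.837) to qubit 1 on the control-|1⟩ pair (|10⟩, |11⟩).
Rz(4.837) = [[e^(−iθ/2), 0], [0, e^(iθ/2)]] with e^(±iθ/2) = cos(θ/2) ± i·sin(θ/2); θ = 4.837, cos(θ/2) ≈ -0.749763, sin(θ/2) ≈ 0.661707.
With a = amp(|10⟩) = 0.3154 and b = amp(|11⟩) = (0.7134 + 0.4573i):
new amp(|10⟩) = (-0.749763 - 0.661707i)·a = (-0.2365 - 0.2087i)
new amp(|11⟩) = (-0.749763 + 0.661707i)·b = (-0.8375 + 0.1292i)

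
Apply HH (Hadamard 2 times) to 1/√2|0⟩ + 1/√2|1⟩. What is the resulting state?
1/√2|0⟩ + 1/√2|1⟩

H² = I, so an even number of Hadamards cancels: H^2 = I and the state is unchanged.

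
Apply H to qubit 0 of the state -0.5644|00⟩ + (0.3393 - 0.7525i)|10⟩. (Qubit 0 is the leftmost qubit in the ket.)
(-0.1592 - 0.5321i)|00⟩ + (-0.639 + 0.5321i)|10⟩

H on qubit 0 mixes each pair of kets that differ only in qubit 0: amplitudes (a, b) of (|…0…⟩, |…1…⟩) become ((a + b)/√2, (a − b)/√2). Kets absent from the input have amplitude 0.
(|00⟩, |10⟩): (a, b) = (-0.5644, (0.3393 - 0.7525i)) → ((-0.1592 - 0.5321i), (-0.639 + 0.5321i))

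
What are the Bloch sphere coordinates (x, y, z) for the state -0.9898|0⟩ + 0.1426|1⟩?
(-0.2823, 0, 0.9594)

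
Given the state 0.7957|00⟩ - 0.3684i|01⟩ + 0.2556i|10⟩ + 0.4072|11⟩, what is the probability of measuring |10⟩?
0.06533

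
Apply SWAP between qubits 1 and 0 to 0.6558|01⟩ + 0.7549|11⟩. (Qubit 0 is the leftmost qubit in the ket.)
0.6558|10⟩ + 0.7549|11⟩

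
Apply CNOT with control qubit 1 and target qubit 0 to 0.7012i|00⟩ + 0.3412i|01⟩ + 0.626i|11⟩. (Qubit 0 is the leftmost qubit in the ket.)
0.7012i|00⟩ + 0.626i|01⟩ + 0.3412i|11⟩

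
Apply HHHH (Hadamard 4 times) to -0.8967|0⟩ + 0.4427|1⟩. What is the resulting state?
-0.8967|0⟩ + 0.4427|1⟩

H² = I, so an even number of Hadamards cancels: H^4 = I and the state is unchanged.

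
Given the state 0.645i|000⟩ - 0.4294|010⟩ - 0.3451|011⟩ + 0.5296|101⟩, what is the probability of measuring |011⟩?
0.1191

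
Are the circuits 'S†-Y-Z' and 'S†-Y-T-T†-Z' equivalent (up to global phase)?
Yes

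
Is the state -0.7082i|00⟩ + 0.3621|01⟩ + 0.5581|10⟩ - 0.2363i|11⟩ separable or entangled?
Entangled

Writing the state as a|00⟩ + b|01⟩ + c|10⟩ + d|11⟩, it is a product state iff ad − bc = 0.
Here (a, b, c, d) = (-0.7082i, 0.3621, 0.5581, -0.2363i): ad − bc = (-0.7082i)(-0.2363i) − (0.3621)(0.5581) = -0.3694 ≠ 0, so the state is entangled.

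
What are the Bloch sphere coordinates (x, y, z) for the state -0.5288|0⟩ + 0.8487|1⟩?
(-0.8976, 0, -0.4407)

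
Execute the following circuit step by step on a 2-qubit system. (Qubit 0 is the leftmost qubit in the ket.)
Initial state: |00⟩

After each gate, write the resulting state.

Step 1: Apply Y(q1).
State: i|01⟩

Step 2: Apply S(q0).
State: i|01⟩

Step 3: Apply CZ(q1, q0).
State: i|01⟩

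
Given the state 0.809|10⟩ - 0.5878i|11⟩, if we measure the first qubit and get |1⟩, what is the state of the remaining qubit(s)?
0.809|0⟩ - 0.5878i|1⟩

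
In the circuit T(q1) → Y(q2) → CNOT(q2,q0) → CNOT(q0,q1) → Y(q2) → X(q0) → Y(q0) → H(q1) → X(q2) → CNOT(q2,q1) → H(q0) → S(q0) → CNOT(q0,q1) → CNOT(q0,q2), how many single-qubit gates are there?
9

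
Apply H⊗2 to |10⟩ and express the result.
1/2|00⟩ + 1/2|01⟩ - 1/2|10⟩ - 1/2|11⟩

H⊗2 gives amp(|y⟩) = (1/2) Σ_x (−1)^(x·y) amp(|x⟩), where x·y is the number of positions in which both x and y have a 1.
|00⟩: (1)/2 = 1/2
|01⟩: (1)/2 = 1/2
|10⟩: (-1)/2 = -1/2
|11⟩: (-1)/2 = -1/2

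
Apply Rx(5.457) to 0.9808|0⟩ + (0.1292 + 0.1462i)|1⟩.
(-0.8396 - 0.05187i)|0⟩ + (-0.1183 - 0.5276i)|1⟩

Rx(5.457) = [[cos(θ/2), −i·sin(θ/2)], [−i·sin(θ/2), cos(θ/2)]]; θ = 5.457, cos(θ/2) ≈ -0.915884, sin(θ/2) ≈ 0.401444.
With a = amp(|0⟩) = 0.9808 and b = amp(|1⟩) = (0.1292 + 0.1462i):
new amp(|0⟩) = (-0.915884)·a + (-0.401444i)·b = (-0.8396 - 0.05187i)
new amp(|1⟩) = (-0.401444i)·a + (-0.915884)·b = (-0.1183 - 0.5276i)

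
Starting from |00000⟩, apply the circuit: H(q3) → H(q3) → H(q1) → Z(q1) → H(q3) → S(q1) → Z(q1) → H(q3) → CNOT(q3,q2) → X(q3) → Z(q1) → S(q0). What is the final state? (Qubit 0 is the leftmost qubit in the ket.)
1/√2|00010⟩ - (1/√2)i|01010⟩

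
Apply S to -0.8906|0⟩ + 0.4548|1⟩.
-0.8906|0⟩ + 0.4548i|1⟩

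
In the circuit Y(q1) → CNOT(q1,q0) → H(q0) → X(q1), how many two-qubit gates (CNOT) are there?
1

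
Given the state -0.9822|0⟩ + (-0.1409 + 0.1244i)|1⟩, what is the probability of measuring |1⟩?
0.03533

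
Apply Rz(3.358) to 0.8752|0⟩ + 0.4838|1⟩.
(-0.09452 - 0.8701i)|0⟩ + (-0.05225 + 0.481i)|1⟩

Rz(3.358) = [[e^(−iθ/2), 0], [0, e^(iθ/2)]] with e^(±iθ/2) = cos(θ/2) ± i·sin(θ/2); θ = 3.358, cos(θ/2) ≈ -0.107993, sin(θ/2) ≈ 0.994152.
With a = amp(|0⟩) = 0.8752 and b = amp(|1⟩) = 0.4838:
new amp(|0⟩) = (-0.107993 - 0.994152i)·a = (-0.09452 - 0.8701i)
new amp(|1⟩) = (-0.107993 + 0.994152i)·b = (-0.05225 + 0.481i)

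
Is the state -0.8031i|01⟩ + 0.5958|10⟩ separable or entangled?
Entangled

Writing the state as a|00⟩ + b|01⟩ + c|10⟩ + d|11⟩, it is a product state iff ad − bc = 0.
Here (a, b, c, d) = (0, -0.8031i, 0.5958, 0): ad − bc = (0)(0) − (-0.8031i)(0.5958) = 0.4785i ≠ 0, so the state is entangled.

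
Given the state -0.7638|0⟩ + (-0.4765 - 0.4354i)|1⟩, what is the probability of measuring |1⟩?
0.4166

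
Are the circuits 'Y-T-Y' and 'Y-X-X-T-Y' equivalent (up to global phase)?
Yes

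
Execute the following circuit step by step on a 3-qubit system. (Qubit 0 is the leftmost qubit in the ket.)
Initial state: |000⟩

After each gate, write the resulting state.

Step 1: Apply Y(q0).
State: i|100⟩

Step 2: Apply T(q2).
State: i|100⟩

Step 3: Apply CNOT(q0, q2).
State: i|101⟩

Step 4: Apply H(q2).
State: (1/√2)i|100⟩ - (1/√2)i|101⟩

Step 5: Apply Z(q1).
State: (1/√2)i|100⟩ - (1/√2)i|101⟩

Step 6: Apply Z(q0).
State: -(1/√2)i|100⟩ + (1/√2)i|101⟩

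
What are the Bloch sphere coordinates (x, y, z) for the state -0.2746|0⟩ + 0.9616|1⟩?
(-0.5281, 0, -0.8493)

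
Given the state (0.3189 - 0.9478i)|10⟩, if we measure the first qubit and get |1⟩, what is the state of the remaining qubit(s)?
(0.3189 - 0.9478i)|0⟩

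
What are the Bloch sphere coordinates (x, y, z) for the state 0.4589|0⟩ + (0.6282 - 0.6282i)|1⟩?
(0.5766, -0.5766, -0.5787)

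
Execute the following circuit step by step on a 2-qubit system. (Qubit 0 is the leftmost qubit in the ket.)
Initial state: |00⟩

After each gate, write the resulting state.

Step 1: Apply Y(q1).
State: i|01⟩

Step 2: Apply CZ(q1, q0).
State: i|01⟩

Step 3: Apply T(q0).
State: i|01⟩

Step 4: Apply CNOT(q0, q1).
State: i|01⟩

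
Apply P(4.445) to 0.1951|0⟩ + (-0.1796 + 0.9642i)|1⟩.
0.1951|0⟩ + (0.9774 - 0.08154i)|1⟩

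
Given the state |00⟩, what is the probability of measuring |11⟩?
0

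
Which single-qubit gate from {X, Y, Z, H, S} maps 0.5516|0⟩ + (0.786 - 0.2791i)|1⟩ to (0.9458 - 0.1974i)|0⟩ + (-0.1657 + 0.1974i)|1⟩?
H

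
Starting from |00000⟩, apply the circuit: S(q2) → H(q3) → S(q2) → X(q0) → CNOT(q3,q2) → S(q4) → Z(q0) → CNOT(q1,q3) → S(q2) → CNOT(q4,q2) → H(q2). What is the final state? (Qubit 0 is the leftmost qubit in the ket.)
-1/2|10000⟩ - (1/2)i|10010⟩ - 1/2|10100⟩ + (1/2)i|10110⟩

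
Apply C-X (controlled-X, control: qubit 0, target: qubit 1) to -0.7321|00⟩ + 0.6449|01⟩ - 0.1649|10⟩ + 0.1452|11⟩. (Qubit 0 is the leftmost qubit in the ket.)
-0.7321|00⟩ + 0.6449|01⟩ + 0.1452|10⟩ - 0.1649|11⟩

C-X leaves the control-|0⟩ kets |00⟩, |01⟩ unchanged and applies X to qubit 1 on the control-|1⟩ pair (|10⟩, |11⟩).
X = [[0, 1], [1, 0]].
With a = amp(|10⟩) = -0.1649 and b = amp(|11⟩) = 0.1452:
new amp(|10⟩) = (1)·b = 0.1452
new amp(|11⟩) = (1)·a = -0.1649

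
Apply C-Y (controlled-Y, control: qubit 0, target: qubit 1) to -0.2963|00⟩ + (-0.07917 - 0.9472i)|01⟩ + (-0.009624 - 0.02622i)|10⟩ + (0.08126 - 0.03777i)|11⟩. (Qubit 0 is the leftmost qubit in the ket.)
-0.2963|00⟩ + (-0.07917 - 0.9472i)|01⟩ + (-0.03777 - 0.08126i)|10⟩ + (0.02622 - 0.009624i)|11⟩

C-Y leaves the control-|0⟩ kets |00⟩, |01⟩ unchanged and applies Y to qubit 1 on the control-|1⟩ pair (|10⟩, |11⟩).
Y = [[0, -i], [i, 0]].
With a = amp(|10⟩) = (-0.009624 - 0.02622i) and b = amp(|11⟩) = (0.08126 - 0.03777i):
new amp(|10⟩) = (-i)·b = (-0.03777 - 0.08126i)
new amp(|11⟩) = (i)·a = (0.02622 - 0.009624i)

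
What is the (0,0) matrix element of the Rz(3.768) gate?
(-0.3081 - 0.9514i)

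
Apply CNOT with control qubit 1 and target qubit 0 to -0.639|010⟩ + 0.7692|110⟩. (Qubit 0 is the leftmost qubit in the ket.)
0.7692|010⟩ - 0.639|110⟩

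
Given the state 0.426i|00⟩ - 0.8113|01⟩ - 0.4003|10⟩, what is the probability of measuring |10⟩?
0.1602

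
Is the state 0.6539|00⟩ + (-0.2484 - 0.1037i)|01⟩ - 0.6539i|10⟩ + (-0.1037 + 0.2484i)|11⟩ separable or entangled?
Separable

Writing the state as a|00⟩ + b|01⟩ + c|10⟩ + d|11⟩, it is a product state iff ad − bc = 0.
Here (a, b, c, d) = (0.6539, (-0.2484 - 0.1037i), -0.6539i, (-0.1037 + 0.2484i)): ad − bc = (0.6539)(-0.1037 + 0.2484i) − (-0.2484 - 0.1037i)(-0.6539i) = 0, so the state is separable.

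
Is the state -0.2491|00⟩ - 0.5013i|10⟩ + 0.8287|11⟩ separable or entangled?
Entangled

Writing the state as a|00⟩ + b|01⟩ + c|10⟩ + d|11⟩, it is a product state iff ad − bc = 0.
Here (a, b, c, d) = (-0.2491, 0, -0.5013i, 0.8287): ad − bc = (-0.2491)(0.8287) − (0)(-0.5013i) = -0.2064 ≠ 0, so the state is entangled.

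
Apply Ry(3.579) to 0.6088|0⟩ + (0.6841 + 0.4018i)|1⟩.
(-0.7999 - 0.3922i)|0⟩ + (0.4459 - 0.08718i)|1⟩

Ry(3.579) = [[cos(θ/2), −sin(θ/2)], [sin(θ/2), cos(θ/2)]]; θ = 3.579, cos(θ/2) ≈ -0.216964, sin(θ/2) ≈ 0.97618.
With a = amp(|0⟩) = 0.6088 and b = amp(|1⟩) = (0.6841 + 0.4018i):
new amp(|0⟩) = (-0.216964)·a + (-0.97618)·b = (-0.7999 - 0.3922i)
new amp(|1⟩) = (0.97618)·a + (-0.216964)·b = (0.4459 - 0.08718i)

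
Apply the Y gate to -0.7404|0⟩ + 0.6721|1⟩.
-0.6721i|0⟩ - 0.7404i|1⟩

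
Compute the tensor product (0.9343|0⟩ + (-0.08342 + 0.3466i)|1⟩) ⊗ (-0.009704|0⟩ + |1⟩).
-0.009066|00⟩ + 0.9343|01⟩ + (0.0008095 - 0.003363i)|10⟩ + (-0.08342 + 0.3466i)|11⟩

amp(|b₁b₂…⟩) = product of the factor amplitudes for bits b₁, b₂, …; only kets whose every factor amplitude is nonzero survive.
|00⟩: (0.9343)(-0.009704) = -0.009066
|01⟩: (0.9343)(1) = 0.9343
|10⟩: (-0.08342 + 0.3466i)(-0.009704) = (0.0008095 - 0.003363i)
|11⟩: (-0.08342 + 0.3466i)(1) = (-0.08342 + 0.3466i)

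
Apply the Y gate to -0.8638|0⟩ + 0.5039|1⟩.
-0.5039i|0⟩ - 0.8638i|1⟩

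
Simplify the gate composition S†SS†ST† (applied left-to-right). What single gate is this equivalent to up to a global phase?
T†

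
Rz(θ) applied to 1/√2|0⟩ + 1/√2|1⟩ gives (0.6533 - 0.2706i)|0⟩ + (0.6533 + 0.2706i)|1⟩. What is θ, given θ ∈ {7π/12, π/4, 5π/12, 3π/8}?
π/4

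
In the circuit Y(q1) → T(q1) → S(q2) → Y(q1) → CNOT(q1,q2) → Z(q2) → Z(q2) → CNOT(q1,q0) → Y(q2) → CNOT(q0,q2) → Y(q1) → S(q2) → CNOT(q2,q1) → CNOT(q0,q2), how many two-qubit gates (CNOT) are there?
5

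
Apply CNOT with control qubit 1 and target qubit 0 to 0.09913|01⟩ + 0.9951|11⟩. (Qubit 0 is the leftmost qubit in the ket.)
0.9951|01⟩ + 0.09913|11⟩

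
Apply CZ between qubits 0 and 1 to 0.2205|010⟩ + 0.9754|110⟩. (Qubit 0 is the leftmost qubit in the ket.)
0.2205|010⟩ - 0.9754|110⟩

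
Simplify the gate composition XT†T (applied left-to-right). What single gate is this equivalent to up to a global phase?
X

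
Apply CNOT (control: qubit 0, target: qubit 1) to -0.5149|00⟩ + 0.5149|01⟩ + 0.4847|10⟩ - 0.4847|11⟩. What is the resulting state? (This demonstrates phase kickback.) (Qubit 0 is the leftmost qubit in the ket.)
-0.5149|00⟩ + 0.5149|01⟩ - 0.4847|10⟩ + 0.4847|11⟩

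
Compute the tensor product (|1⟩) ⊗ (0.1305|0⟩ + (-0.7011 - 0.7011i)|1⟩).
0.1305|10⟩ + (-0.7011 - 0.7011i)|11⟩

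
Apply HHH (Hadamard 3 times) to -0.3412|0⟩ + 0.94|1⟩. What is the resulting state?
0.4234|0⟩ - 0.9059|1⟩

H² = I, so H^3 = H: a single Hadamard. With (a, b) = (-0.3412, 0.94), H gives ((a + b)/√2, (a − b)/√2) = (0.4234, -0.9059).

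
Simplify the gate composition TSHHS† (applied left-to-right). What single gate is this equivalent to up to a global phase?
T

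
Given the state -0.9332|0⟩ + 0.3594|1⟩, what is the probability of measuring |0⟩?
0.8709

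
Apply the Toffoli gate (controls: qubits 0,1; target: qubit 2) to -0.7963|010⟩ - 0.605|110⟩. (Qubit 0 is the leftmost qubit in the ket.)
-0.7963|010⟩ - 0.605|111⟩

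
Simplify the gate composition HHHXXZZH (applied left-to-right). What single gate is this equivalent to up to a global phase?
I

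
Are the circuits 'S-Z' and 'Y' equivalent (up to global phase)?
No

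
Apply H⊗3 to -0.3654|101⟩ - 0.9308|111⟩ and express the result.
-0.4583|000⟩ + 0.4583|001⟩ + 0.1999|010⟩ - 0.1999|011⟩ + 0.4583|100⟩ - 0.4583|101⟩ - 0.1999|110⟩ + 0.1999|111⟩

H⊗3 gives amp(|y⟩) = (1/2√2) Σ_x (−1)^(x·y) amp(|x⟩), where x·y is the number of positions in which both x and y have a 1.
|000⟩: (-0.3654 - 0.9308)/(2√2) = -0.4583
|001⟩: (0.3654 + 0.9308)/(2√2) = 0.4583
|010⟩: (-0.3654 + 0.9308)/(2√2) = 0.1999
|011⟩: (0.3654 - 0.9308)/(2√2) = -0.1999
|100⟩: (0.3654 + 0.9308)/(2√2) = 0.4583
|101⟩: (-0.3654 - 0.9308)/(2√2) = -0.4583
|110⟩: (0.3654 - 0.9308)/(2√2) = -0.1999
|111⟩: (-0.3654 + 0.9308)/(2√2) = 0.1999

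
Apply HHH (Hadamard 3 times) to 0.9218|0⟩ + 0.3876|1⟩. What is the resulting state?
0.9259|0⟩ + 0.3777|1⟩

H² = I, so H^3 = H: a single Hadamard. With (a, b) = (0.9218, 0.3876), H gives ((a + b)/√2, (a − b)/√2) = (0.9259, 0.3777).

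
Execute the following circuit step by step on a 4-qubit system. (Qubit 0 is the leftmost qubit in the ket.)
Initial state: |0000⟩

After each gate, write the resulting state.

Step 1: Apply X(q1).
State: |0100⟩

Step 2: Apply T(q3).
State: |0100⟩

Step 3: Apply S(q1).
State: i|0100⟩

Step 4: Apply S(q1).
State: -|0100⟩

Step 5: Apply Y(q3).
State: -i|0101⟩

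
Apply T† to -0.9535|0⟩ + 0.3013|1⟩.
-0.9535|0⟩ + (0.2131 - 0.2131i)|1⟩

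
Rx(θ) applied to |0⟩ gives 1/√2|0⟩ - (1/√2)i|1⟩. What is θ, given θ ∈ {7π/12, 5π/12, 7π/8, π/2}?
π/2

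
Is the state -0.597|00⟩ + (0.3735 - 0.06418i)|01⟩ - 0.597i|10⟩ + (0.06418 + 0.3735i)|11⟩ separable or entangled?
Separable

Writing the state as a|00⟩ + b|01⟩ + c|10⟩ + d|11⟩, it is a product state iff ad − bc = 0.
Here (a, b, c, d) = (-0.597, (0.3735 - 0.06418i), -0.597i, (0.06418 + 0.3735i)): ad − bc = (-0.597)(0.06418 + 0.3735i) − (0.3735 - 0.06418i)(-0.597i) = 0, so the state is separable.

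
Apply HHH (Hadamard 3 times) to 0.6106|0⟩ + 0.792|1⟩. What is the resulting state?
0.9918|0⟩ - 0.1283|1⟩

H² = I, so H^3 = H: a single Hadamard. With (a, b) = (0.6106, 0.792), H gives ((a + b)/√2, (a − b)/√2) = (0.9918, -0.1283).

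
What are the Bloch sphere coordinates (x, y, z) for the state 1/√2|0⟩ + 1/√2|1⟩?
(1, 0, 0)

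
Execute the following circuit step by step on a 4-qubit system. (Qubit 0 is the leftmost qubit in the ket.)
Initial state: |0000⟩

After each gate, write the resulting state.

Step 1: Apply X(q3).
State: |0001⟩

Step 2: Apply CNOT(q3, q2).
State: |0011⟩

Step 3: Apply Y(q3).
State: -i|0010⟩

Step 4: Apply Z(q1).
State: -i|0010⟩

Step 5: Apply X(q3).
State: -i|0011⟩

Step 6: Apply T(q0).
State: -i|0011⟩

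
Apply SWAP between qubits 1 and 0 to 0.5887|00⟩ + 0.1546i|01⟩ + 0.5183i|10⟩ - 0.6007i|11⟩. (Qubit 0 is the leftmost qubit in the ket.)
0.5887|00⟩ + 0.5183i|01⟩ + 0.1546i|10⟩ - 0.6007i|11⟩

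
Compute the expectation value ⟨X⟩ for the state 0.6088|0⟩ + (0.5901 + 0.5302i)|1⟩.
0.7185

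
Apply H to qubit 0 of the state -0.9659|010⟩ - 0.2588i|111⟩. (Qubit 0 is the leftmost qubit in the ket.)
-0.683|010⟩ - 0.183i|011⟩ - 0.683|110⟩ + 0.183i|111⟩

H on qubit 0 mixes each pair of kets that differ only in qubit 0: amplitudes (a, b) of (|…0…⟩, |…1…⟩) become ((a + b)/√2, (a − b)/√2). Kets absent from the input have amplitude 0.
(|010⟩, |110⟩): (a, b) = (-0.9659, 0) → (-0.683, -0.683)
(|011⟩, |111⟩): (a, b) = (0, -0.2588i) → (-0.183i, 0.183i)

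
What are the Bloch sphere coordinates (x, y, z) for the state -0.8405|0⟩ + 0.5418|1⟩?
(-0.9108, 0, 0.4129)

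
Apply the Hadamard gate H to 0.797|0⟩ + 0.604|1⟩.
0.9907|0⟩ + 0.1365|1⟩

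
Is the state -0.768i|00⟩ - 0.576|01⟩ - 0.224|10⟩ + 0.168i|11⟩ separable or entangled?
Separable

Writing the state as a|00⟩ + b|01⟩ + c|10⟩ + d|11⟩, it is a product state iff ad − bc = 0.
Here (a, b, c, d) = (-0.768i, -0.576, -0.224, 0.168i): ad − bc = (-0.768i)(0.168i) − (-0.576)(-0.224) = 0, so the state is separable.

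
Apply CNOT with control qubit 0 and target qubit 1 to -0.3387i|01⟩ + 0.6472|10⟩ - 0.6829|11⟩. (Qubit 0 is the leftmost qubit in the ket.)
-0.3387i|01⟩ - 0.6829|10⟩ + 0.6472|11⟩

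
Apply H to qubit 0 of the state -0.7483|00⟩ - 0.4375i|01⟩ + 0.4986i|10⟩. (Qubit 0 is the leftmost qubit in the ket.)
(-0.5291 + 0.3526i)|00⟩ - 0.3094i|01⟩ + (-0.5291 - 0.3526i)|10⟩ - 0.3094i|11⟩

H on qubit 0 mixes each pair of kets that differ only in qubit 0: amplitudes (a, b) of (|…0…⟩, |…1…⟩) become ((a + b)/√2, (a − b)/√2). Kets absent from the input have amplitude 0.
(|00⟩, |10⟩): (a, b) = (-0.7483, 0.4986i) → ((-0.5291 + 0.3526i), (-0.5291 - 0.3526i))
(|01⟩, |11⟩): (a, b) = (-0.4375i, 0) → (-0.3094i, -0.3094i)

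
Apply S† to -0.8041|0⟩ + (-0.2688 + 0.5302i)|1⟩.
-0.8041|0⟩ + (0.5302 + 0.2688i)|1⟩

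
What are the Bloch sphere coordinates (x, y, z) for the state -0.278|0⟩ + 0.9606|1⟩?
(-0.5341, 0, -0.8455)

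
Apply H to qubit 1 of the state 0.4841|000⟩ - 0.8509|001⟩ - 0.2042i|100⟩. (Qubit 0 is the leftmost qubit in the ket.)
0.3423|000⟩ - 0.6017|001⟩ + 0.3423|010⟩ - 0.6017|011⟩ - 0.1444i|100⟩ - 0.1444i|110⟩

H on qubit 1 mixes each pair of kets that differ only in qubit 1: amplitudes (a, b) of (|…0…⟩, |…1…⟩) become ((a + b)/√2, (a − b)/√2). Kets absent from the input have amplitude 0.
(|000⟩, |010⟩): (a, b) = (0.4841, 0) → (0.3423, 0.3423)
(|001⟩, |011⟩): (a, b) = (-0.8509, 0) → (-0.6017, -0.6017)
(|100⟩, |110⟩): (a, b) = (-0.2042i, 0) → (-0.1444i, -0.1444i)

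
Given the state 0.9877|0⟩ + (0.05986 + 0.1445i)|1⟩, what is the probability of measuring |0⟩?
0.9756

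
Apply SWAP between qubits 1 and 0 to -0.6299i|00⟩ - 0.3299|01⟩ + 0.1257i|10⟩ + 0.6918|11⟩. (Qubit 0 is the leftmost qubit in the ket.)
-0.6299i|00⟩ + 0.1257i|01⟩ - 0.3299|10⟩ + 0.6918|11⟩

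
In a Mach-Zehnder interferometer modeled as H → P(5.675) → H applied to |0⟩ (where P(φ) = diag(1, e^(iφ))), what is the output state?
(0.9103 - 0.2857i)|0⟩ + (0.08966 + 0.2857i)|1⟩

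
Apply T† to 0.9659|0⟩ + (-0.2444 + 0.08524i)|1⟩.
0.9659|0⟩ + (-0.1125 + 0.2331i)|1⟩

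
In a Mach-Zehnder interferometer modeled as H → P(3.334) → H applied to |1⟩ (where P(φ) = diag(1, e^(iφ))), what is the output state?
(0.9908 + 0.09561i)|0⟩ + (0.009227 - 0.09561i)|1⟩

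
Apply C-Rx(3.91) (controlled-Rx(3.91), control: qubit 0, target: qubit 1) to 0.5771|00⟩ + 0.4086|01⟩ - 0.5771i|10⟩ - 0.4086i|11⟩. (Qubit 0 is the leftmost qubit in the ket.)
0.5771|00⟩ + 0.4086|01⟩ + (-0.3788 + 0.2163i)|10⟩ + (-0.535 + 0.1532i)|11⟩

C-Rx(3.91) leaves the control-|0⟩ kets |00⟩, |01⟩ unchanged and applies Rx(3.91) to qubit 1 on the control-|1⟩ pair (|10⟩, |11⟩).
Rx(3.91) = [[cos(θ/2), −i·sin(θ/2)], [−i·sin(θ/2), cos(θ/2)]]; θ = 3.91, cos(θ/2) ≈ -0.374821, sin(θ/2) ≈ 0.927097.
With a = amp(|10⟩) = -0.5771i and b = amp(|11⟩) = -0.4086i:
new amp(|10⟩) = (-0.374821)·a + (-0.927097i)·b = (-0.3788 + 0.2163i)
new amp(|11⟩) = (-0.927097i)·a + (-0.374821)·b = (-0.535 + 0.1532i)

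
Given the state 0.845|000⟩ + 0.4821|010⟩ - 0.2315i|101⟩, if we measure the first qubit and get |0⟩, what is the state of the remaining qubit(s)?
0.8686|00⟩ + 0.4956|10⟩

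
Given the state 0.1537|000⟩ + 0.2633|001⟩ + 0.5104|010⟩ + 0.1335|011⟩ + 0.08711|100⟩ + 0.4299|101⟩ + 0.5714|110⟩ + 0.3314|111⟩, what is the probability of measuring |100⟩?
0.007588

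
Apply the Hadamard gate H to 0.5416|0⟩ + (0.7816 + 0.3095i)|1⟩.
(0.9356 + 0.2188i)|0⟩ + (-0.1697 - 0.2188i)|1⟩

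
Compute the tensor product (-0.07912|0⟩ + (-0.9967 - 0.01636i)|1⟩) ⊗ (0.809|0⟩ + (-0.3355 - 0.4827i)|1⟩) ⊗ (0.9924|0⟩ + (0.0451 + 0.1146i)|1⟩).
-0.06352|000⟩ + (-0.002887 - 0.007335i)|001⟩ + (0.02634 + 0.0379i)|010⟩ + (-0.00318 + 0.004764i)|011⟩ + (-0.8002 - 0.01313i)|100⟩ + (-0.03485 - 0.093i)|101⟩ + (0.324 + 0.4829i)|110⟩ + (-0.04104 + 0.05936i)|111⟩

amp(|b₁b₂…⟩) = product of the factor amplitudes for bits b₁, b₂, …; only kets whose every factor amplitude is nonzero survive.
|000⟩: (-0.07912)(0.809)(0.9924) = -0.06352
|001⟩: (-0.07912)(0.809)(0.0451 + 0.1146i) = (-0.002887 - 0.007335i)
|010⟩: (-0.07912)(-0.3355 - 0.4827i)(0.9924) = (0.02634 + 0.0379i)
|011⟩: (-0.07912)(-0.3355 - 0.4827i)(0.0451 + 0.1146i) = (-0.00318 + 0.004764i)
|100⟩: (-0.9967 - 0.01636i)(0.809)(0.9924) = (-0.8002 - 0.01313i)
|101⟩: (-0.9967 - 0.01636i)(0.809)(0.0451 + 0.1146i) = (-0.03485 - 0.093i)
|110⟩: (-0.9967 - 0.01636i)(-0.3355 - 0.4827i)(0.9924) = (0.324 + 0.4829i)
|111⟩: (-0.9967 - 0.01636i)(-0.3355 - 0.4827i)(0.0451 + 0.1146i) = (-0.04104 + 0.05936i)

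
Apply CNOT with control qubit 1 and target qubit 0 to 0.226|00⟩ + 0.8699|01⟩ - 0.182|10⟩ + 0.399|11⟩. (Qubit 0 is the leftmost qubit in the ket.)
0.226|00⟩ + 0.399|01⟩ - 0.182|10⟩ + 0.8699|11⟩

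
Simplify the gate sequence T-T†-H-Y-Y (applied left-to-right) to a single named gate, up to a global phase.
H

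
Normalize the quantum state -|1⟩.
-|1⟩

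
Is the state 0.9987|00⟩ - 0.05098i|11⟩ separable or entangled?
Entangled

Writing the state as a|00⟩ + b|01⟩ + c|10⟩ + d|11⟩, it is a product state iff ad − bc = 0.
Here (a, b, c, d) = (0.9987, 0, 0, -0.05098i): ad − bc = (0.9987)(-0.05098i) − (0)(0) = -0.05091i ≠ 0, so the state is entangled.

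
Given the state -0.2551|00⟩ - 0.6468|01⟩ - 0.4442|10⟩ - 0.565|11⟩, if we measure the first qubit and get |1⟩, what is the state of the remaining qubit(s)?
-0.6181|0⟩ - 0.7861|1⟩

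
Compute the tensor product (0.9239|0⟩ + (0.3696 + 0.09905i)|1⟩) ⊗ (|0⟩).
0.9239|00⟩ + (0.3696 + 0.09905i)|10⟩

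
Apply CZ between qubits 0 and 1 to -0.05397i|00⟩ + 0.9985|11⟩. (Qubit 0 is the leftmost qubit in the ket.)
-0.05397i|00⟩ - 0.9985|11⟩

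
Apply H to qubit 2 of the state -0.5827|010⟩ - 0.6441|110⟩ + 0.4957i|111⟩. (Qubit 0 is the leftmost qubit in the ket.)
-0.412|010⟩ - 0.412|011⟩ + (-0.4554 + 0.3505i)|110⟩ + (-0.4554 - 0.3505i)|111⟩

H on qubit 2 mixes each pair of kets that differ only in qubit 2: amplitudes (a, b) of (|…0…⟩, |…1…⟩) become ((a + b)/√2, (a − b)/√2). Kets absent from the input have amplitude 0.
(|010⟩, |011⟩): (a, b) = (-0.5827, 0) → (-0.412, -0.412)
(|110⟩, |111⟩): (a, b) = (-0.6441, 0.4957i) → ((-0.4554 + 0.3505i), (-0.4554 - 0.3505i))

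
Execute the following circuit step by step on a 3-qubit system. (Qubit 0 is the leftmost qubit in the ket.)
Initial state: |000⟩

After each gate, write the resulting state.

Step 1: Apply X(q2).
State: |001⟩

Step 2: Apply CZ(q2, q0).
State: |001⟩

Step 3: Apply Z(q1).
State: |001⟩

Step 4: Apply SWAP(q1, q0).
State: |001⟩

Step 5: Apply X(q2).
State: |000⟩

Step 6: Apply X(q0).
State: |100⟩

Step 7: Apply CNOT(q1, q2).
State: |100⟩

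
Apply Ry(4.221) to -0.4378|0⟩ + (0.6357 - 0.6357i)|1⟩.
(-0.3204 + 0.5453i)|0⟩ + (-0.7022 + 0.3267i)|1⟩

Ry(4.221) = [[cos(θ/2), −sin(θ/2)], [sin(θ/2), cos(θ/2)]]; θ = 4.221, cos(θ/2) ≈ -0.513882, sin(θ/2) ≈ 0.857861.
With a = amp(|0⟩) = -0.4378 and b = amp(|1⟩) = (0.6357 - 0.6357i):
new amp(|0⟩) = (-0.513882)·a + (-0.857861)·b = (-0.3204 + 0.5453i)
new amp(|1⟩) = (0.857861)·a + (-0.513882)·b = (-0.7022 + 0.3267i)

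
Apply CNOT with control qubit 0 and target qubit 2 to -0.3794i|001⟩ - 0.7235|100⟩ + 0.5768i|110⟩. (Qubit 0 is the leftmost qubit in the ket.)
-0.3794i|001⟩ - 0.7235|101⟩ + 0.5768i|111⟩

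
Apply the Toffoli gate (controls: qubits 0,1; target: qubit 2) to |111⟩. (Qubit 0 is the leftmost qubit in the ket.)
|110⟩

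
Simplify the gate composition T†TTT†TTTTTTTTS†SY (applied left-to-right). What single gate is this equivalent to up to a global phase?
Y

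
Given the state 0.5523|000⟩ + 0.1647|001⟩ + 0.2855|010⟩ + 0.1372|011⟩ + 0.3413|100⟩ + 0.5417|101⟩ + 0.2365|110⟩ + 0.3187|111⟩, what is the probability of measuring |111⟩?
0.1016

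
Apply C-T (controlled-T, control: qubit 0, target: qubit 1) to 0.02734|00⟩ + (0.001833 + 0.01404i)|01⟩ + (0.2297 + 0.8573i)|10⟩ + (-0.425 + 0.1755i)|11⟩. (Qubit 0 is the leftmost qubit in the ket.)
0.02734|00⟩ + (0.001833 + 0.01404i)|01⟩ + (0.2297 + 0.8573i)|10⟩ + (-0.4246 - 0.1764i)|11⟩

C-T leaves the control-|0⟩ kets |00⟩, |01⟩ unchanged and applies T to qubit 1 on the control-|1⟩ pair (|10⟩, |11⟩).
T = [[1, 0], [0, (1/√2 + (1/√2)i)]].
With a = amp(|10⟩) = (0.2297 + 0.8573i) and b = amp(|11⟩) = (-0.425 + 0.1755i):
new amp(|10⟩) = (1)·a = (0.2297 + 0.8573i)
new amp(|11⟩) = (1/√2 + (1/√2)i)·b = (-0.4246 - 0.1764i)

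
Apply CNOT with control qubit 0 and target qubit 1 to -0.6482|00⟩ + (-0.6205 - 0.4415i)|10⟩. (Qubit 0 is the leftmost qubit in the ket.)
-0.6482|00⟩ + (-0.6205 - 0.4415i)|11⟩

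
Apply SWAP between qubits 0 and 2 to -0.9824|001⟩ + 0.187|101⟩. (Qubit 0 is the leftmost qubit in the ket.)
-0.9824|100⟩ + 0.187|101⟩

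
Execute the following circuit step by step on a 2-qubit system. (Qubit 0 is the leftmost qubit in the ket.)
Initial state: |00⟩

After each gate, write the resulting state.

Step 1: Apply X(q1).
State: |01⟩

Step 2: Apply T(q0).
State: |01⟩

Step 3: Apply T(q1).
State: (1/√2 + (1/√2)i)|01⟩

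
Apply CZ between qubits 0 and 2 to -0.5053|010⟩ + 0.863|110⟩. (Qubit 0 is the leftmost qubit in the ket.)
-0.5053|010⟩ + 0.863|110⟩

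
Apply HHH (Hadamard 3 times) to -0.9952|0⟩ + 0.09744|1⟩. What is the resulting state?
-0.6348|0⟩ - 0.7726|1⟩

H² = I, so H^3 = H: a single Hadamard. With (a, b) = (-0.9952, 0.09744), H gives ((a + b)/√2, (a − b)/√2) = (-0.6348, -0.7726).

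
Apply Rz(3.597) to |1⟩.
(-0.2257 + 0.9742i)|1⟩

Rz(3.597) = [[e^(−iθ/2), 0], [0, e^(iθ/2)]] with e^(±iθ/2) = cos(θ/2) ± i·sin(θ/2); θ = 3.597, cos(θ/2) ≈ -0.225741, sin(θ/2) ≈ 0.974187.
With a = amp(|0⟩) = 0 and b = amp(|1⟩) = 1:
new amp(|0⟩) = (-0.225741 - 0.974187i)·a = 0
new amp(|1⟩) = (-0.225741 + 0.974187i)·b = (-0.2257 + 0.9742i)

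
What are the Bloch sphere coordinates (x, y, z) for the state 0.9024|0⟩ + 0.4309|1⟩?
(0.7777, 0, 0.6287)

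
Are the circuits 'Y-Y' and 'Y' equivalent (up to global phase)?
No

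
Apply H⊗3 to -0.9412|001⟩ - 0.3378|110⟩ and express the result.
-0.4522|000⟩ + 0.2133|001⟩ - 0.2133|010⟩ + 0.4522|011⟩ - 0.2133|100⟩ + 0.4522|101⟩ - 0.4522|110⟩ + 0.2133|111⟩

H⊗3 gives amp(|y⟩) = (1/2√2) Σ_x (−1)^(x·y) amp(|x⟩), where x·y is the number of positions in which both x and y have a 1.
|000⟩: (-0.9412 - 0.3378)/(2√2) = -0.4522
|001⟩: (0.9412 - 0.3378)/(2√2) = 0.2133
|010⟩: (-0.9412 + 0.3378)/(2√2) = -0.2133
|011⟩: (0.9412 + 0.3378)/(2√2) = 0.4522
|100⟩: (-0.9412 + 0.3378)/(2√2) = -0.2133
|101⟩: (0.9412 + 0.3378)/(2√2) = 0.4522
|110⟩: (-0.9412 - 0.3378)/(2√2) = -0.4522
|111⟩: (0.9412 - 0.3378)/(2√2) = 0.2133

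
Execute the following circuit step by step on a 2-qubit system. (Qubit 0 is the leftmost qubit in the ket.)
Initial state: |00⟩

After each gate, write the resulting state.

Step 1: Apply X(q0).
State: |10⟩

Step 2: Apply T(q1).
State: |10⟩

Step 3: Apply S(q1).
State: |10⟩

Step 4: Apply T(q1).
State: |10⟩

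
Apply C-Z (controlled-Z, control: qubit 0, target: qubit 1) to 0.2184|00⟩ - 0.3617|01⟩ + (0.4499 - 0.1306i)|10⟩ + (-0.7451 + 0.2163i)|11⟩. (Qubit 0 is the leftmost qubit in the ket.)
0.2184|00⟩ - 0.3617|01⟩ + (0.4499 - 0.1306i)|10⟩ + (0.7451 - 0.2163i)|11⟩

C-Z leaves the control-|0⟩ kets |00⟩, |01⟩ unchanged and applies Z to qubit 1 on the control-|1⟩ pair (|10⟩, |11⟩).
Z = [[1, 0], [0, -1]].
With a = amp(|10⟩) = (0.4499 - 0.1306i) and b = amp(|11⟩) = (-0.7451 + 0.2163i):
new amp(|10⟩) = (1)·a = (0.4499 - 0.1306i)
new amp(|11⟩) = (-1)·b = (0.7451 - 0.2163i)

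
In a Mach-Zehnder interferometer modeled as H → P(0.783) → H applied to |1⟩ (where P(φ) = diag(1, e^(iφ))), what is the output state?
(0.1456 - 0.3527i)|0⟩ + (0.8544 + 0.3527i)|1⟩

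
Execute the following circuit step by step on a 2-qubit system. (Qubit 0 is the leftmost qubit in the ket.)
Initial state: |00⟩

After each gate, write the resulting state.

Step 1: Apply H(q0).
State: 1/√2|00⟩ + 1/√2|10⟩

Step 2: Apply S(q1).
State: 1/√2|00⟩ + 1/√2|10⟩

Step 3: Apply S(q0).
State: 1/√2|00⟩ + (1/√2)i|10⟩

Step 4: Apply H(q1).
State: 1/2|00⟩ + 1/2|01⟩ + (1/2)i|10⟩ + (1/2)i|11⟩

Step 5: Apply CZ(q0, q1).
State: 1/2|00⟩ + 1/2|01⟩ + (1/2)i|10⟩ - (1/2)i|11⟩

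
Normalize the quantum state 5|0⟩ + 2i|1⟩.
0.9285|0⟩ + 0.3714i|1⟩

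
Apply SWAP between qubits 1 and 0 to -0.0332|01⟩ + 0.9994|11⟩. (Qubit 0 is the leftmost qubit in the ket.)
-0.0332|10⟩ + 0.9994|11⟩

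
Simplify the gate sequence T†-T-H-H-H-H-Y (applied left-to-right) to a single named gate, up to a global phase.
Y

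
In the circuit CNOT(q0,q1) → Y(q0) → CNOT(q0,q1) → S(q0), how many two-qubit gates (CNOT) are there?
2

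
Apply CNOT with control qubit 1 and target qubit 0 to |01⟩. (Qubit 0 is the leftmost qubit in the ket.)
|11⟩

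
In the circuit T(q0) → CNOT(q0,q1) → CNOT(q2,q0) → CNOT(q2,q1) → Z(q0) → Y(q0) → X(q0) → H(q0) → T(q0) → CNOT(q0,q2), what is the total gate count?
10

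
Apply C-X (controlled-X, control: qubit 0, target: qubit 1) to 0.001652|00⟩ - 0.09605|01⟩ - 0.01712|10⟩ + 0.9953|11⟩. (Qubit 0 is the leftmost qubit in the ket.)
0.001652|00⟩ - 0.09605|01⟩ + 0.9953|10⟩ - 0.01712|11⟩

C-X leaves the control-|0⟩ kets |00⟩, |01⟩ unchanged and applies X to qubit 1 on the control-|1⟩ pair (|10⟩, |11⟩).
X = [[0, 1], [1, 0]].
With a = amp(|10⟩) = -0.01712 and b = amp(|11⟩) = 0.9953:
new amp(|10⟩) = (1)·b = 0.9953
new amp(|11⟩) = (1)·a = -0.01712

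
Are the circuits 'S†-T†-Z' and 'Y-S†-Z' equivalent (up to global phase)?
No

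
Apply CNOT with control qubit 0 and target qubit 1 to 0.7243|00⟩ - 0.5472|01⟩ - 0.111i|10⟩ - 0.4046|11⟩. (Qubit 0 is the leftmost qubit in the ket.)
0.7243|00⟩ - 0.5472|01⟩ - 0.4046|10⟩ - 0.111i|11⟩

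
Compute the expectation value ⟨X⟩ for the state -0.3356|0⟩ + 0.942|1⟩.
-0.6323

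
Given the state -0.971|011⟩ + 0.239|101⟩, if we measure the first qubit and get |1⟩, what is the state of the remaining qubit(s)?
|01⟩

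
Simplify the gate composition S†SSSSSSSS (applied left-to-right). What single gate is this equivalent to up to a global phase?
S†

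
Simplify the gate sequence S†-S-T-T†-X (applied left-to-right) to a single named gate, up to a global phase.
X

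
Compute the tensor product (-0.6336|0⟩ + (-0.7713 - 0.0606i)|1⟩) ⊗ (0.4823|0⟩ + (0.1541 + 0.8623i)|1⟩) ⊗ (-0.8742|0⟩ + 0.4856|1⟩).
0.2671|000⟩ - 0.1484|001⟩ + (0.08535 + 0.4776i)|010⟩ + (-0.04741 - 0.2653i)|011⟩ + (0.3252 + 0.02555i)|100⟩ + (-0.1806 - 0.01419i)|101⟩ + (0.05822 + 0.5896i)|110⟩ + (-0.03234 - 0.3275i)|111⟩

amp(|b₁b₂…⟩) = product of the factor amplitudes for bits b₁, b₂, …; only kets whose every factor amplitude is nonzero survive.
|000⟩: (-0.6336)(0.4823)(-0.8742) = 0.2671
|001⟩: (-0.6336)(0.4823)(0.4856) = -0.1484
|010⟩: (-0.6336)(0.1541 + 0.8623i)(-0.8742) = (0.08535 + 0.4776i)
|011⟩: (-0.6336)(0.1541 + 0.8623i)(0.4856) = (-0.04741 - 0.2653i)
|100⟩: (-0.7713 - 0.0606i)(0.4823)(-0.8742) = (0.3252 + 0.02555i)
|101⟩: (-0.7713 - 0.0606i)(0.4823)(0.4856) = (-0.1806 - 0.01419i)
|110⟩: (-0.7713 - 0.0606i)(0.1541 + 0.8623i)(-0.8742) = (0.05822 + 0.5896i)
|111⟩: (-0.7713 - 0.0606i)(0.1541 + 0.8623i)(0.4856) = (-0.03234 - 0.3275i)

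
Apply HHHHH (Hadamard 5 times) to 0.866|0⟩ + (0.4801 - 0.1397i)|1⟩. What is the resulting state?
(0.9518 - 0.09878i)|0⟩ + (0.2729 + 0.09878i)|1⟩

H² = I, so H^5 = H: a single Hadamard. With (a, b) = (0.866, (0.4801 - 0.1397i)), H gives ((a + b)/√2, (a − b)/√2) = ((0.9518 - 0.09878i), (0.2729 + 0.09878i)).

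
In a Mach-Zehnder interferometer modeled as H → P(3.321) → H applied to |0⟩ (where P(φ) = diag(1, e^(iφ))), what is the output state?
(0.008025 - 0.08922i)|0⟩ + (0.992 + 0.08922i)|1⟩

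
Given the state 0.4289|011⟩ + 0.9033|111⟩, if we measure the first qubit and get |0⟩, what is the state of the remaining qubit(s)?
|11⟩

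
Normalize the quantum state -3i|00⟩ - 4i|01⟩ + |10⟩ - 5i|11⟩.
-0.4201i|00⟩ - 0.5601i|01⟩ + 0.14|10⟩ - 0.7001i|11⟩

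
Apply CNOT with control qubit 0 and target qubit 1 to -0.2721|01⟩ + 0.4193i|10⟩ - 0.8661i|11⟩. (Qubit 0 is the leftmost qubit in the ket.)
-0.2721|01⟩ - 0.8661i|10⟩ + 0.4193i|11⟩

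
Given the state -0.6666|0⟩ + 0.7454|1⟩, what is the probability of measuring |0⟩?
0.4444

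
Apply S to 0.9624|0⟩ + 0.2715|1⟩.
0.9624|0⟩ + 0.2715i|1⟩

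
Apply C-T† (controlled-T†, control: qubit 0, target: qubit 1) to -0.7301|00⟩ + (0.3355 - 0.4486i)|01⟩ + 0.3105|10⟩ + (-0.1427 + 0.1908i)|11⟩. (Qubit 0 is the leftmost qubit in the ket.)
-0.7301|00⟩ + (0.3355 - 0.4486i)|01⟩ + 0.3105|10⟩ + (0.03401 + 0.2358i)|11⟩

C-T† leaves the control-|0⟩ kets |00⟩, |01⟩ unchanged and applies T† to qubit 1 on the control-|1⟩ pair (|10⟩, |11⟩).
T† = [[1, 0], [0, (1/√2 - (1/√2)i)]].
With a = amp(|10⟩) = 0.3105 and b = amp(|11⟩) = (-0.1427 + 0.1908i):
new amp(|10⟩) = (1)·a = 0.3105
new amp(|11⟩) = (1/√2 - (1/√2)i)·b = (0.03401 + 0.2358i)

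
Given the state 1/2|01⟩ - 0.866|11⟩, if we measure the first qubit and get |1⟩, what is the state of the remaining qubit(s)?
-|1⟩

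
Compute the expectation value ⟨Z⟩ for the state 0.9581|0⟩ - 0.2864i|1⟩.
0.8359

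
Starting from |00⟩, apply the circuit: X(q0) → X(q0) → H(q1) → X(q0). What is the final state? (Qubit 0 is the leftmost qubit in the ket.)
1/√2|10⟩ + 1/√2|11⟩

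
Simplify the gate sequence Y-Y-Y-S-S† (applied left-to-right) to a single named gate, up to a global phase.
Y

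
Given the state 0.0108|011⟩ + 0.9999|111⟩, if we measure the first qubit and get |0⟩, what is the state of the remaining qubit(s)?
|11⟩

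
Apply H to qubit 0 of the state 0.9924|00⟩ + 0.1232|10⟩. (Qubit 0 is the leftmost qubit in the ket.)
0.7888|00⟩ + 0.6146|10⟩

H on qubit 0 mixes each pair of kets that differ only in qubit 0: amplitudes (a, b) of (|…0…⟩, |…1…⟩) become ((a + b)/√2, (a − b)/√2). Kets absent from the input have amplitude 0.
(|00⟩, |10⟩): (a, b) = (0.9924, 0.1232) → (0.7888, 0.6146)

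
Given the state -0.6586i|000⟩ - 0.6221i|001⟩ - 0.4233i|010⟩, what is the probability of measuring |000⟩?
0.4338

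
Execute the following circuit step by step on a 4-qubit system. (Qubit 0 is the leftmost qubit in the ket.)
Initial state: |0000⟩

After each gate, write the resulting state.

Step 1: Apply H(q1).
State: 1/√2|0000⟩ + 1/√2|0100⟩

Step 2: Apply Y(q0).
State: (1/√2)i|1000⟩ + (1/√2)i|1100⟩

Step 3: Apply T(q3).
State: (1/√2)i|1000⟩ + (1/√2)i|1100⟩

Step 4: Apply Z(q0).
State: -(1/√2)i|1000⟩ - (1/√2)i|1100⟩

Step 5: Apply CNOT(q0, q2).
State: -(1/√2)i|1010⟩ - (1/√2)i|1110⟩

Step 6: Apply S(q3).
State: -(1/√2)i|1010⟩ - (1/√2)i|1110⟩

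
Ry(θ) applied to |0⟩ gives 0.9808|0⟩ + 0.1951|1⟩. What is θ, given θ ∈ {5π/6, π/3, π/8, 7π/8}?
π/8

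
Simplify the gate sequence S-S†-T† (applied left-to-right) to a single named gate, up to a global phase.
T†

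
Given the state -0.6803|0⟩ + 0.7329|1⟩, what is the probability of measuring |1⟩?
0.5371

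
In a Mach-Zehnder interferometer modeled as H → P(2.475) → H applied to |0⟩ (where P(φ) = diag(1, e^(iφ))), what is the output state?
(0.107 + 0.3092i)|0⟩ + (0.893 - 0.3092i)|1⟩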